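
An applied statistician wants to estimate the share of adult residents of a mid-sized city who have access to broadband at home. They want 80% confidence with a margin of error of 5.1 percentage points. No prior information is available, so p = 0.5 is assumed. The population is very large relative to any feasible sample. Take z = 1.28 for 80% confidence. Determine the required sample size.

158

With p = 0.5, p(1−p) = 0.25.
n = z²·p(1−p)/E² = 1.28² × 0.2500 / 0.051² = 1.6384 × 0.2500 / 0.002601 ≈ 157.48.
Rounding up gives n = 158.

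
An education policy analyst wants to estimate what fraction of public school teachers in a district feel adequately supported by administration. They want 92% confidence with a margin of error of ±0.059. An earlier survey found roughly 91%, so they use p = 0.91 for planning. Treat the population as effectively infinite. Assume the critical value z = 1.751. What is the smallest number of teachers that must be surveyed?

With p = 0.91, p(1−p) = 0.0819.
n = z²·p(1−p)/E² = 1.751² × 0.0819 / 0.059² = 3.0660 × 0.0819 / 0.003481 ≈ 72.14.
Rounding up gives n = 73.

73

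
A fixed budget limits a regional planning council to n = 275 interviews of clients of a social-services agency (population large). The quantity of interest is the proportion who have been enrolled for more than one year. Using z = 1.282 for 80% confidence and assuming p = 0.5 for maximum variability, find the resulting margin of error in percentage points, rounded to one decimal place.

3.9

SE(p̂) = √[p(1−p)/n] = √[0.2500/275] = 0.03015.
E = z × SE = 1.282 × 0.03015 = 0.03865, or 3.9 percentage points.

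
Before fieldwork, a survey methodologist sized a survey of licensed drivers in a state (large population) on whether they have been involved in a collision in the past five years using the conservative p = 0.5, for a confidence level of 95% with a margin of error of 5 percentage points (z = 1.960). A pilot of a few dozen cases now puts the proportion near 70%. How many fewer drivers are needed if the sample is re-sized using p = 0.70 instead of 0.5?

Conservative (p = 0.5): n = 1.960² × 0.25 / 0.050² ≈ 384.16 → 385.
Using p = 0.70: p(1−p) = 0.2100, so n = 1.960² × 0.2100 / 0.050² ≈ 322.69 → 323.
Reduction: 385 − 323 = 62.

62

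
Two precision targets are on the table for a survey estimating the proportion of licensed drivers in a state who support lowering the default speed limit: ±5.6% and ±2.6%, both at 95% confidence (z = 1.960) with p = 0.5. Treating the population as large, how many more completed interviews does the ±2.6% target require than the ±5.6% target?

1114

At ±5.6%: n = 1.960² × 0.2500 / 0.056² ≈ 306.25 → 307.
At ±2.6%: n = 1.960² × 0.2500 / 0.026² ≈ 1420.71 → 1421.
Additional respondents: 1421 − 307 = 1114.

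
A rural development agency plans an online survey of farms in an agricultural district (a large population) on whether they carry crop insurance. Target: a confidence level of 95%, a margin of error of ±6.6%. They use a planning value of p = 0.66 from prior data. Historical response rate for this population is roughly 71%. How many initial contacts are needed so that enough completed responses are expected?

279

For 95% confidence, z = 1.960.
Completed interviews needed: n₀ = 1.960² × 0.2244 / 0.066² ≈ 197.90 → 198.
At a 71% response rate, contacts needed = 198 / 0.71 ≈ 278.87 → 279.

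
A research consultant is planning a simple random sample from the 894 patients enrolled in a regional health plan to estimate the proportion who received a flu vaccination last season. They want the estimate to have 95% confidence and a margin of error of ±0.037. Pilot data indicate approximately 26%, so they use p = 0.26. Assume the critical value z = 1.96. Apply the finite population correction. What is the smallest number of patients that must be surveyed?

Unadjusted: n₀ = 1.96² × 0.26 × 0.74 / 0.037² ≈ 539.90, so n₀ = 540.
Finite population correction with N = 894: n = n₀ / (1 + (n₀−1)/N) = 540 / (1 + 539/894) = 540 / 1.6029 ≈ 336.89.
Rounding up, n = 337.

337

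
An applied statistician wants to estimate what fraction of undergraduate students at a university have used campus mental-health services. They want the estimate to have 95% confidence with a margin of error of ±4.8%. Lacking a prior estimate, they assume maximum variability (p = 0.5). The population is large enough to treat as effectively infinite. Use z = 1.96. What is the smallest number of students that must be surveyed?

417

With p = 0.5, p(1−p) = 0.25.
n = z²·p(1−p)/E² = 1.96² × 0.2500 / 0.048² = 3.8416 × 0.2500 / 0.002304 ≈ 416.84.
Rounding up gives n = 417.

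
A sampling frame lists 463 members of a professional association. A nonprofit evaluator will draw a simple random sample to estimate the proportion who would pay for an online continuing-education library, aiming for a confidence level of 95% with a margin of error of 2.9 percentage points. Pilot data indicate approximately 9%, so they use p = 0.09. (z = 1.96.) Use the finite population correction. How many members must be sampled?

208

Unadjusted: n₀ = 1.96² × 0.09 × 0.91 / 0.029² ≈ 374.11, so n₀ = 375.
Finite population correction with N = 463: n = n₀ / (1 + (n₀−1)/N) = 375 / (1 + 374/463) = 375 / 1.8078 ≈ 207.44.
Rounding up, n = 208.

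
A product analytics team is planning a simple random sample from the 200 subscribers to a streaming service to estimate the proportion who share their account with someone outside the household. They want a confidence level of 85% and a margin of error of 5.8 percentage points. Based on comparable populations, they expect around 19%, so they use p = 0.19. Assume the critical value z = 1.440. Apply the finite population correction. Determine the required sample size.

65

Unadjusted: n₀ = 1.440² × 0.19 × 0.81 / 0.058² ≈ 94.87, so n₀ = 95.
Finite population correction with N = 200: n = n₀ / (1 + (n₀−1)/N) = 95 / (1 + 94/200) = 95 / 1.4700 ≈ 64.63.
Rounding up, n = 65.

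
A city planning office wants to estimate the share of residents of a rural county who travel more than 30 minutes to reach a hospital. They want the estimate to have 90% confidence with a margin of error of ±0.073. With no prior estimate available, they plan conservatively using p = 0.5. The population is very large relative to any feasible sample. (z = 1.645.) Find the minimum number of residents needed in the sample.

127

With p = 0.5, p(1−p) = 0.25.
n = z²·p(1−p)/E² = 1.645² × 0.2500 / 0.073² = 2.7060 × 0.2500 / 0.005329 ≈ 126.95.
Rounding up gives n = 127.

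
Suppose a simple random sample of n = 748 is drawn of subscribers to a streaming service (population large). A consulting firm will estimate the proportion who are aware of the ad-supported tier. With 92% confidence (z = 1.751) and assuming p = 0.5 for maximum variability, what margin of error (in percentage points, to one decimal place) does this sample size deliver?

SE(p̂) = √[p(1−p)/n] = √[0.2500/748] = 0.01828.
E = z × SE = 1.751 × 0.01828 = 0.03201, or 3.2 percentage points.

3.2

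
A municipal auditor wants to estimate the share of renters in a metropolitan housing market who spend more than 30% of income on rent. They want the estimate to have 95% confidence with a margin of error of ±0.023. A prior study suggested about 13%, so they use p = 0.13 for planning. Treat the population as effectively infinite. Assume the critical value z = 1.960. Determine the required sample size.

822

With p = 0.13, p(1−p) = 0.1131.
n = z²·p(1−p)/E² = 1.960² × 0.1131 / 0.023² = 3.8416 × 0.1131 / 0.000529 ≈ 821.33.
Rounding up gives n = 822.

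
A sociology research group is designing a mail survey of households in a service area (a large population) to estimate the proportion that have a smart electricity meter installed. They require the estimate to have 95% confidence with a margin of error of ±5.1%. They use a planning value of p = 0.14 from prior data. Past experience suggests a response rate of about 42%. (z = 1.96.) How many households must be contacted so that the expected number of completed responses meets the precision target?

424

Completed interviews needed: n₀ = 1.96² × 0.1204 / 0.051² ≈ 177.83 → 178.
At a 42% response rate, contacts needed = 178 / 0.42 ≈ 423.81 → 424.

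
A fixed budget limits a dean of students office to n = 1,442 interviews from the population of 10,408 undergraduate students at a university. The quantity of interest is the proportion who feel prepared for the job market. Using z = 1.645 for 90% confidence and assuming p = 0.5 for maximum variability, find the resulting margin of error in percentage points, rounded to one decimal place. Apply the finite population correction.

Finite-population factor: (N−n)/(N−1) = (10408−1442)/(10408−1) = 0.8615.
SE(p̂) = √[p(1−p)/n · (N−n)/(N−1)] = √[0.2500/1442 × 0.8615] = 0.01222.
E = z × SE = 1.645 × 0.01222 = 0.02010 ≈ 2.0 percentage points.

2.0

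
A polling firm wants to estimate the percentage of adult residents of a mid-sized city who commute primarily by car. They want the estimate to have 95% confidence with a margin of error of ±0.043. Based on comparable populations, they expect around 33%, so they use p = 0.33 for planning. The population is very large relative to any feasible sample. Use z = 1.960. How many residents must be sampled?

With p = 0.33, p(1−p) = 0.2211.
n = z²·p(1−p)/E² = 1.960² × 0.2211 / 0.043² = 3.8416 × 0.2211 / 0.001849 ≈ 459.37.
Rounding up gives n = 460.

460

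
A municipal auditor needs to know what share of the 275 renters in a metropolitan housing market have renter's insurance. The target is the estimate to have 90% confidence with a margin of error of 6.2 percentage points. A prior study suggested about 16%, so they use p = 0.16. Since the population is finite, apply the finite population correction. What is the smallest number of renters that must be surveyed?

For 90% confidence, z = 1.645.
Unadjusted: n₀ = 1.645² × 0.16 × 0.84 / 0.062² ≈ 94.61, so n₀ = 95.
Finite population correction with N = 275: n = n₀ / (1 + (n₀−1)/N) = 95 / (1 + 94/275) = 95 / 1.3418 ≈ 70.80.
Rounding up, n = 71.

71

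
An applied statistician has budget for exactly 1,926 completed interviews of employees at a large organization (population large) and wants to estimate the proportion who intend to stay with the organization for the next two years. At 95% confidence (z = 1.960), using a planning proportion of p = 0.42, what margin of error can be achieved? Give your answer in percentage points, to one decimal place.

SE(p̂) = √[p(1−p)/n] = √[0.2436/1926] = 0.01125.
E = z × SE = 1.960 × 0.01125 = 0.02204, or 2.2 percentage points.

2.2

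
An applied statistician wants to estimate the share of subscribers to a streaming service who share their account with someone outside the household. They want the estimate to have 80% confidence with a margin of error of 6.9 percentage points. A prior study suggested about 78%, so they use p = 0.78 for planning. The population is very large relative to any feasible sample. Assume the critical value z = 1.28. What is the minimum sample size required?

60

With p = 0.78, p(1−p) = 0.1716.
n = z²·p(1−p)/E² = 1.28² × 0.1716 / 0.069² = 1.6384 × 0.1716 / 0.004761 ≈ 59.05.
Rounding up gives n = 60.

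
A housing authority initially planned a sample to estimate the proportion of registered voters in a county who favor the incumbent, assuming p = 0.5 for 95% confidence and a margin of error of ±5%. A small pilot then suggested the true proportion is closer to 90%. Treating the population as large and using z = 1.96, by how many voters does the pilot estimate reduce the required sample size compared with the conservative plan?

246

Conservative (p = 0.5): n = 1.96² × 0.25 / 0.050² ≈ 384.16 → 385.
Using p = 0.90: p(1−p) = 0.0900, so n = 1.96² × 0.0900 / 0.050² ≈ 138.30 → 139.
Reduction: 385 − 139 = 246.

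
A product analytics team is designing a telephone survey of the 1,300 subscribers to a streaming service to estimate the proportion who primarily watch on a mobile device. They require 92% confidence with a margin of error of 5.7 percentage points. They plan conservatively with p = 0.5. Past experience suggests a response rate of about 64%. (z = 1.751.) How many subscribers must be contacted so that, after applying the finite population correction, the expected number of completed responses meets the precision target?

313

Completed interviews needed (unadjusted): n₀ = 1.751² × 0.2500 / 0.057² ≈ 235.92 → 236.
FPC for N = 1,300: n = 236 / (1 + 235/1300) = 236 / 1.1808 ≈ 199.87 → 200.
At a 64% response rate, contacts needed = 200 / 0.64 ≈ 312.50 → 313.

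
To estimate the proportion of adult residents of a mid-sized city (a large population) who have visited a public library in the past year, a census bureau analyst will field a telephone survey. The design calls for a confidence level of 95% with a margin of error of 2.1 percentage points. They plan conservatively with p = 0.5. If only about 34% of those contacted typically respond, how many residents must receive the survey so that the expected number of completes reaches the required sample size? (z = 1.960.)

6406

Completed interviews needed: n₀ = 1.960² × 0.2500 / 0.021² ≈ 2177.78 → 2178.
At a 34% response rate, contacts needed = 2178 / 0.34 ≈ 6405.88 → 6406.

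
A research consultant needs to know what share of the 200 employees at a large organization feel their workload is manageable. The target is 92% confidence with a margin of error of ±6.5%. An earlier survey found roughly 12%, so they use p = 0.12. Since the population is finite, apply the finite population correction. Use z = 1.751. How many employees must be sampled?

Unadjusted: n₀ = 1.751² × 0.12 × 0.88 / 0.065² ≈ 76.63, so n₀ = 77.
Finite population correction with N = 200: n = n₀ / (1 + (n₀−1)/N) = 77 / (1 + 76/200) = 77 / 1.3800 ≈ 55.80.
Rounding up, n = 56.

56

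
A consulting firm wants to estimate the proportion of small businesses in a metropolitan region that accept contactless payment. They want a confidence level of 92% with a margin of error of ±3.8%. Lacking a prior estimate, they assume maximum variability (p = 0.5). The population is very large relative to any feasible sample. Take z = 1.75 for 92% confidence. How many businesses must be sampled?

With p = 0.5, p(1−p) = 0.25.
n = z²·p(1−p)/E² = 1.75² × 0.2500 / 0.038² = 3.0625 × 0.2500 / 0.001444 ≈ 530.21.
Rounding up gives n = 531.

531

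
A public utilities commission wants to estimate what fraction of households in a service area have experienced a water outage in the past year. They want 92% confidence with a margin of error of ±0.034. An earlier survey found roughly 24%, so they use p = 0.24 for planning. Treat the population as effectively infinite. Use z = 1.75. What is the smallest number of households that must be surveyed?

484

With p = 0.24, p(1−p) = 0.1824.
n = z²·p(1−p)/E² = 1.75² × 0.1824 / 0.034² = 3.0625 × 0.1824 / 0.001156 ≈ 483.22.
Rounding up gives n = 484.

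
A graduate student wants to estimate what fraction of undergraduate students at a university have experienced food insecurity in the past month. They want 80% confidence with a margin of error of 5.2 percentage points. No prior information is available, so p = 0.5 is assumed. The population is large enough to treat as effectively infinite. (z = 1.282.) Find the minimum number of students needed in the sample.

152

With p = 0.5, p(1−p) = 0.25.
n = z²·p(1−p)/E² = 1.282² × 0.2500 / 0.052² = 1.6435 × 0.2500 / 0.002704 ≈ 151.95.
Rounding up gives n = 152.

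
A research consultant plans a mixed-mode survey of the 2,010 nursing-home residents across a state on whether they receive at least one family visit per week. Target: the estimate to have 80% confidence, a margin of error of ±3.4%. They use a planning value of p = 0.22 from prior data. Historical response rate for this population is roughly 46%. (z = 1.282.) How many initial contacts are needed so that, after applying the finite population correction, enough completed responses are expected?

Completed interviews needed (unadjusted): n₀ = 1.282² × 0.1716 / 0.034² ≈ 243.97 → 244.
FPC for N = 2,010: n = 244 / (1 + 243/2010) = 244 / 1.1209 ≈ 217.68 → 218.
At a 46% response rate, contacts needed = 218 / 0.46 ≈ 473.91 → 474.

474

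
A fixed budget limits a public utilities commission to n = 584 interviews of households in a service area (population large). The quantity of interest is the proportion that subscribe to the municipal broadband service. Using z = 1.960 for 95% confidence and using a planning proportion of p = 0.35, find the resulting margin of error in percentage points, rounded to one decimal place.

3.9

SE(p̂) = √[p(1−p)/n] = √[0.2275/584] = 0.01974.
E = z × SE = 1.960 × 0.01974 = 0.03868, or 3.9 percentage points.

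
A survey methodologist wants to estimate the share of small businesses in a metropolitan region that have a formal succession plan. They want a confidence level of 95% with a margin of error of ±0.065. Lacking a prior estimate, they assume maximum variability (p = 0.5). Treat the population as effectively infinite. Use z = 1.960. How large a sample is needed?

228

With p = 0.5, p(1−p) = 0.25.
n = z²·p(1−p)/E² = 1.960² × 0.2500 / 0.065² = 3.8416 × 0.2500 / 0.004225 ≈ 227.31.
Rounding up gives n = 228.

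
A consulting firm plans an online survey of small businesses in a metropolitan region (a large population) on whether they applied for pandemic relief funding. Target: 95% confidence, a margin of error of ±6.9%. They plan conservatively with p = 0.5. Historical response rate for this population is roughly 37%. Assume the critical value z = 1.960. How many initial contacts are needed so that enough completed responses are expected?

546

Completed interviews needed: n₀ = 1.960² × 0.2500 / 0.069² ≈ 201.72 → 202.
At a 37% response rate, contacts needed = 202 / 0.37 ≈ 545.95 → 546.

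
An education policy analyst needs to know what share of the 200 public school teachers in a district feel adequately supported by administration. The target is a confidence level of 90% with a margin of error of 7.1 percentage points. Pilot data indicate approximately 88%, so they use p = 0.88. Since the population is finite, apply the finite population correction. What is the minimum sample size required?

45

For 90% confidence, z = 1.645.
Unadjusted: n₀ = 1.645² × 0.88 × 0.12 / 0.071² ≈ 56.69, so n₀ = 57.
Finite population correction with N = 200: n = n₀ / (1 + (n₀−1)/N) = 57 / (1 + 56/200) = 57 / 1.2800 ≈ 44.53.
Rounding up, n = 45.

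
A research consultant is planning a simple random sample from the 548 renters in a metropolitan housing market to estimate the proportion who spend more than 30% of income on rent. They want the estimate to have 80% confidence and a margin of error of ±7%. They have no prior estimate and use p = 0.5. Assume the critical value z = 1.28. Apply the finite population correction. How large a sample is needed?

73

Unadjusted: n₀ = 1.28² × 0.50 × 0.50 / 0.070² ≈ 83.59, so n₀ = 84.
Finite population correction with N = 548: n = n₀ / (1 + (n₀−1)/N) = 84 / (1 + 83/548) = 84 / 1.1515 ≈ 72.95.
Rounding up, n = 73.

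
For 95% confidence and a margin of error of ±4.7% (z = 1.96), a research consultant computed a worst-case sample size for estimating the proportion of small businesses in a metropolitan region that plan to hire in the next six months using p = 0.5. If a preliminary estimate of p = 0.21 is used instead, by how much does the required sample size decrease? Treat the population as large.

Conservative (p = 0.5): n = 1.96² × 0.25 / 0.047² ≈ 434.77 → 435.
Using p = 0.21: p(1−p) = 0.1659, so n = 1.96² × 0.1659 / 0.047² ≈ 288.51 → 289.
Reduction: 435 − 289 = 146.

146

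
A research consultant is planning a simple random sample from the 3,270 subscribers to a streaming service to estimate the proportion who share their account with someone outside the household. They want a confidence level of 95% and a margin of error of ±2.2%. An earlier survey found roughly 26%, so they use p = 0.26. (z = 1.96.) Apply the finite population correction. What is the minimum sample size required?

1042

Unadjusted: n₀ = 1.96² × 0.26 × 0.74 / 0.022² ≈ 1527.12, so n₀ = 1528.
Finite population correction with N = 3,270: n = n₀ / (1 + (n₀−1)/N) = 1528 / (1 + 1527/3270) = 1528 / 1.4670 ≈ 1041.60.
Rounding up, n = 1042.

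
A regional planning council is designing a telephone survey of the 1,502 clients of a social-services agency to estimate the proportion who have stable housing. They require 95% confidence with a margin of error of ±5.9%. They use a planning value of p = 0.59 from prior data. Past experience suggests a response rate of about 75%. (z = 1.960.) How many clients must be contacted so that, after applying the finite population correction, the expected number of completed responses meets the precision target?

303

Completed interviews needed (unadjusted): n₀ = 1.960² × 0.2419 / 0.059² ≈ 266.96 → 267.
FPC for N = 1,502: n = 267 / (1 + 266/1502) = 267 / 1.1771 ≈ 226.83 → 227.
At a 75% response rate, contacts needed = 227 / 0.75 ≈ 302.67 → 303.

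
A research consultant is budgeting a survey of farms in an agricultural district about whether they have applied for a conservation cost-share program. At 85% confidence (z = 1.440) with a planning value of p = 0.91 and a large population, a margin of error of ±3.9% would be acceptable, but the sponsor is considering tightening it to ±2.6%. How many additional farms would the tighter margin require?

At ±3.9%: n = 1.440² × 0.0819 / 0.039² ≈ 111.66 → 112.
At ±2.6%: n = 1.440² × 0.0819 / 0.026² ≈ 251.22 → 252.
Additional respondents: 252 − 112 = 140.

140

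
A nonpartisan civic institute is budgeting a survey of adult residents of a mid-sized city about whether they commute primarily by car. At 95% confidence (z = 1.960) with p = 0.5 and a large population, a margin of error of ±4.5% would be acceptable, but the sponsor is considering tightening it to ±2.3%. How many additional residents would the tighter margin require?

1341

At ±4.5%: n = 1.960² × 0.2500 / 0.045² ≈ 474.27 → 475.
At ±2.3%: n = 1.960² × 0.2500 / 0.023² ≈ 1815.50 → 1816.
Additional respondents: 1816 − 475 = 1341.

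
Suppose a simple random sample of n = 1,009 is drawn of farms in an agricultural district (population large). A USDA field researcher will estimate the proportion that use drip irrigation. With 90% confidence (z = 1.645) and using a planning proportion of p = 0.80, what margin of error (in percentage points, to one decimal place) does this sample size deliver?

2.1

SE(p̂) = √[p(1−p)/n] = √[0.1600/1009] = 0.01259.
E = z × SE = 1.645 × 0.01259 = 0.02071, or 2.1 percentage points.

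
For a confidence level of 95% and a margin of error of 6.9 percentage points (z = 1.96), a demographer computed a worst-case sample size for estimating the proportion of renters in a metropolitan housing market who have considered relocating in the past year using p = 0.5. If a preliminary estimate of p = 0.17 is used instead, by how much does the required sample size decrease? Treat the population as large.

Conservative (p = 0.5): n = 1.96² × 0.25 / 0.069² ≈ 201.72 → 202.
Using p = 0.17: p(1−p) = 0.1411, so n = 1.96² × 0.1411 / 0.069² ≈ 113.85 → 114.
Reduction: 202 − 114 = 88.

88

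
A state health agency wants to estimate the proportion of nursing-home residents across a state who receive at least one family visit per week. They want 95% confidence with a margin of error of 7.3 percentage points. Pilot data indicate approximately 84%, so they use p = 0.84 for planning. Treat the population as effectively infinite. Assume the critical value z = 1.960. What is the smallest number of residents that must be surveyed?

With p = 0.84, p(1−p) = 0.1344.
n = z²·p(1−p)/E² = 1.960² × 0.1344 / 0.073² = 3.8416 × 0.1344 / 0.005329 ≈ 96.89.
Rounding up gives n = 97.

97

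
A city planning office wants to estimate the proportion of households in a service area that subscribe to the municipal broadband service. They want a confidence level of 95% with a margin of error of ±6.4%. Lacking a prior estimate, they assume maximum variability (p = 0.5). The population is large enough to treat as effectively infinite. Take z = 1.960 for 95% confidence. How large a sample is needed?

235

With p = 0.5, p(1−p) = 0.25.
n = z²·p(1−p)/E² = 1.960² × 0.2500 / 0.064² = 3.8416 × 0.2500 / 0.004096 ≈ 234.47.
Rounding up gives n = 235.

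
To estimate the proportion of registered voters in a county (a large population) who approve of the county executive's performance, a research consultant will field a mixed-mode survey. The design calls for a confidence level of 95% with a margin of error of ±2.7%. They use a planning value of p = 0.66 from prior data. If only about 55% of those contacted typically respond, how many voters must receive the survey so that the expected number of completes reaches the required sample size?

For 95% confidence, z = 1.960.
Completed interviews needed: n₀ = 1.960² × 0.2244 / 0.027² ≈ 1182.52 → 1183.
At a 55% response rate, contacts needed = 1183 / 0.55 ≈ 2150.91 → 2151.

2151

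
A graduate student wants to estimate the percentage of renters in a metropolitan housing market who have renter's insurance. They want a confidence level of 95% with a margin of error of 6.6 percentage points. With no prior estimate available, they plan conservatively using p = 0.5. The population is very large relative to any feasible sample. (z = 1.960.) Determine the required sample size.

221

With p = 0.5, p(1−p) = 0.25.
n = z²·p(1−p)/E² = 1.960² × 0.2500 / 0.066² = 3.8416 × 0.2500 / 0.004356 ≈ 220.48.
Rounding up gives n = 221.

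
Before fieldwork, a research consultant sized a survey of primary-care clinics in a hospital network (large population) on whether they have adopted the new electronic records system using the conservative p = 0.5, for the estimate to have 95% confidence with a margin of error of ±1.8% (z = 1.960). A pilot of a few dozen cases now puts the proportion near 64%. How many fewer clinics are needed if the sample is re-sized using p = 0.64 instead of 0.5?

233

Conservative (p = 0.5): n = 1.960² × 0.25 / 0.018² ≈ 2964.20 → 2965.
Using p = 0.64: p(1−p) = 0.2304, so n = 1.960² × 0.2304 / 0.018² ≈ 2731.80 → 2732.
Reduction: 2965 − 2732 = 233.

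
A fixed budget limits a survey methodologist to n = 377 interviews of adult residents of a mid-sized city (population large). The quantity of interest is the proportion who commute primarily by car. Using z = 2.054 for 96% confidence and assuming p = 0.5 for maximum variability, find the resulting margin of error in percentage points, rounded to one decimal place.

SE(p̂) = √[p(1−p)/n] = √[0.2500/377] = 0.02575.
E = z × SE = 2.054 × 0.02575 = 0.05289, or 5.3 percentage points.

5.3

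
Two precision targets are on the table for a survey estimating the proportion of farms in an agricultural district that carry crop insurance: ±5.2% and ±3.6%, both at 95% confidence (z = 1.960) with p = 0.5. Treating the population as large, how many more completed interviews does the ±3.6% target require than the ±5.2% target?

At ±5.2%: n = 1.960² × 0.2500 / 0.052² ≈ 355.18 → 356.
At ±3.6%: n = 1.960² × 0.2500 / 0.036² ≈ 741.05 → 742.
Additional respondents: 742 − 356 = 386.

386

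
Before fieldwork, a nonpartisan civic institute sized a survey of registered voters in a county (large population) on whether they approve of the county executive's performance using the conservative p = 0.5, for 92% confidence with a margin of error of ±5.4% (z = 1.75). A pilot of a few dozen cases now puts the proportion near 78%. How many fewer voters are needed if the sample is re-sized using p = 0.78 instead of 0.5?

82

Conservative (p = 0.5): n = 1.75² × 0.25 / 0.054² ≈ 262.56 → 263.
Using p = 0.78: p(1−p) = 0.1716, so n = 1.75² × 0.1716 / 0.054² ≈ 180.22 → 181.
Reduction: 263 − 181 = 82.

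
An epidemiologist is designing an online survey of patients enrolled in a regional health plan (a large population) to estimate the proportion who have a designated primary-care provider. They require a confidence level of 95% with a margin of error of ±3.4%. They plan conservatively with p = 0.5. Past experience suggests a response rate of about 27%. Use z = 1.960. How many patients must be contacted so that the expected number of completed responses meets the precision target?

3078

Completed interviews needed: n₀ = 1.960² × 0.2500 / 0.034² ≈ 830.80 → 831.
At a 27% response rate, contacts needed = 831 / 0.27 ≈ 3077.78 → 3078.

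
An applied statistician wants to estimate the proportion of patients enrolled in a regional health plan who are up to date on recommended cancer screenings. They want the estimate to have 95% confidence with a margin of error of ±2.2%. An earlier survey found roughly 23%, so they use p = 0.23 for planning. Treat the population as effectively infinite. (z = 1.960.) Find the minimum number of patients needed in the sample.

1406

With p = 0.23, p(1−p) = 0.1771.
n = z²·p(1−p)/E² = 1.960² × 0.1771 / 0.022² = 3.8416 × 0.1771 / 0.000484 ≈ 1405.68.
Rounding up gives n = 1406.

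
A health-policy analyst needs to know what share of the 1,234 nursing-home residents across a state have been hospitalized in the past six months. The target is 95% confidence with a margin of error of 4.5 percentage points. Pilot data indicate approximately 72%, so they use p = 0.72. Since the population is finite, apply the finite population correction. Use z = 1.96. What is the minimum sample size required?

Unadjusted: n₀ = 1.96² × 0.72 × 0.28 / 0.045² ≈ 382.45, so n₀ = 383.
Finite population correction with N = 1,234: n = n₀ / (1 + (n₀−1)/N) = 383 / (1 + 382/1234) = 383 / 1.3096 ≈ 292.46.
Rounding up, n = 293.

293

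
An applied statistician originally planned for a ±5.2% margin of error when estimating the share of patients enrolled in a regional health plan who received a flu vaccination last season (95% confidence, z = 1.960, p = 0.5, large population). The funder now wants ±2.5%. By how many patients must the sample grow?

At ±5.2%: n = 1.960² × 0.2500 / 0.052² ≈ 355.18 → 356.
At ±2.5%: n = 1.960² × 0.2500 / 0.025² ≈ 1536.64 → 1537.
Additional respondents: 1537 − 356 = 1181.

1181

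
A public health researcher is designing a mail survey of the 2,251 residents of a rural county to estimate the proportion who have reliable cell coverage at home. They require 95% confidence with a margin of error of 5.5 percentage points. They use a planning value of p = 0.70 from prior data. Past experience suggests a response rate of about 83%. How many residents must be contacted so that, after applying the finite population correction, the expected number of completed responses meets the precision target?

For 95% confidence, z = 1.96.
Completed interviews needed (unadjusted): n₀ = 1.96² × 0.2100 / 0.055² ≈ 266.69 → 267.
FPC for N = 2,251: n = 267 / (1 + 266/2251) = 267 / 1.1182 ≈ 238.78 → 239.
At an 83% response rate, contacts needed = 239 / 0.83 ≈ 287.95 → 288.

288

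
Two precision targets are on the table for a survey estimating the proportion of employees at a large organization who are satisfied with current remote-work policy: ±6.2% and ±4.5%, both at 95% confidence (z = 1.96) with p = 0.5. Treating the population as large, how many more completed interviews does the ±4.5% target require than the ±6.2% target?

At ±6.2%: n = 1.96² × 0.2500 / 0.062² ≈ 249.84 → 250.
At ±4.5%: n = 1.96² × 0.2500 / 0.045² ≈ 474.27 → 475.
Additional respondents: 475 − 250 = 225.

225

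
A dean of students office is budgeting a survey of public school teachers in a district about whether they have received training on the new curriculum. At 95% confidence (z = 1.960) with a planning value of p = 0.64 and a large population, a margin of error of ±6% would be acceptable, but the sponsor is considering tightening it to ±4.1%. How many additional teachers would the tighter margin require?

281

At ±6%: n = 1.960² × 0.2304 / 0.060² ≈ 245.86 → 246.
At ±4.1%: n = 1.960² × 0.2304 / 0.041² ≈ 526.53 → 527.
Additional respondents: 527 − 246 = 281.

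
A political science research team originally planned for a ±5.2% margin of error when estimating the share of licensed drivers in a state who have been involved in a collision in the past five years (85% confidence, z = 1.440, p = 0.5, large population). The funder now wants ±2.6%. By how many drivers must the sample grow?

At ±5.2%: n = 1.440² × 0.2500 / 0.052² ≈ 191.72 → 192.
At ±2.6%: n = 1.440² × 0.2500 / 0.026² ≈ 766.86 → 767.
Additional respondents: 767 − 192 = 575.

575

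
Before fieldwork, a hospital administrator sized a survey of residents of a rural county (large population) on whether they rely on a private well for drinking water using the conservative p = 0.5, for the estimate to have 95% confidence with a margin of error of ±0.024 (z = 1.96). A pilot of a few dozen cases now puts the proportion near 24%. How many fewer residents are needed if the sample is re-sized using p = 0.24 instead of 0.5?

Conservative (p = 0.5): n = 1.96² × 0.25 / 0.024² ≈ 1667.36 → 1668.
Using p = 0.24: p(1−p) = 0.1824, so n = 1.96² × 0.1824 / 0.024² ≈ 1216.51 → 1217.
Reduction: 1668 − 1217 = 451.

451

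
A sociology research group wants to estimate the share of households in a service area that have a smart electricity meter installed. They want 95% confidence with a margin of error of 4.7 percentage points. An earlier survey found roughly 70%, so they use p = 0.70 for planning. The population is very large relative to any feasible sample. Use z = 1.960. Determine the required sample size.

With p = 0.70, p(1−p) = 0.2100.
n = z²·p(1−p)/E² = 1.960² × 0.2100 / 0.047² = 3.8416 × 0.2100 / 0.002209 ≈ 365.20.
Rounding up gives n = 366.

366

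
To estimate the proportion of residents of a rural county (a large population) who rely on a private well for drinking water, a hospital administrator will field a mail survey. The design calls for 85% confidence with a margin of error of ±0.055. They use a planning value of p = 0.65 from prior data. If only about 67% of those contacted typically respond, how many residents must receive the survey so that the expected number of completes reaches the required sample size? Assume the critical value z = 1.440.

233

Completed interviews needed: n₀ = 1.440² × 0.2275 / 0.055² ≈ 155.95 → 156.
At a 67% response rate, contacts needed = 156 / 0.67 ≈ 232.84 → 233.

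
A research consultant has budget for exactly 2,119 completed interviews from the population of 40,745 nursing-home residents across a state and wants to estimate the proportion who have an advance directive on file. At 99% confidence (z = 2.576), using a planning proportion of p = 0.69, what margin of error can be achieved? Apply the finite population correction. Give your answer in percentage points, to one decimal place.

Finite-population factor: (N−n)/(N−1) = (40745−2119)/(40745−1) = 0.9480.
SE(p̂) = √[p(1−p)/n · (N−n)/(N−1)] = √[0.2139/2119 × 0.9480] = 0.00978.
E = z × SE = 2.576 × 0.00978 = 0.02520 ≈ 2.5 percentage points.

2.5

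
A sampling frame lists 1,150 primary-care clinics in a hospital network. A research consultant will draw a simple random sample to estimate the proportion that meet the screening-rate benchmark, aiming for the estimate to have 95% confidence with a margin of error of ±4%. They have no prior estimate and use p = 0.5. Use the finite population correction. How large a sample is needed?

For 95% confidence, z = 1.960.
Unadjusted: n₀ = 1.960² × 0.50 × 0.50 / 0.040² ≈ 600.25, so n₀ = 601.
Finite population correction with N = 1,150: n = n₀ / (1 + (n₀−1)/N) = 601 / (1 + 600/1150) = 601 / 1.5217 ≈ 394.94.
Rounding up, n = 395.

395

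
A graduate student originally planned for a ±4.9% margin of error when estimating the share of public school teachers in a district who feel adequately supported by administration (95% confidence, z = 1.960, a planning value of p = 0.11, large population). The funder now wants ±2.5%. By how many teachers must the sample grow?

445

At ±4.9%: n = 1.960² × 0.0979 / 0.049² ≈ 156.64 → 157.
At ±2.5%: n = 1.960² × 0.0979 / 0.025² ≈ 601.75 → 602.
Additional respondents: 602 − 157 = 445.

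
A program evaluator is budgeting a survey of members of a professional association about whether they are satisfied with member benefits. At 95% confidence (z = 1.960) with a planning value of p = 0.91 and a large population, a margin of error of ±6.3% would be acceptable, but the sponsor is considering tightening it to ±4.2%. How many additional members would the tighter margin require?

At ±6.3%: n = 1.960² × 0.0819 / 0.063² ≈ 79.27 → 80.
At ±4.2%: n = 1.960² × 0.0819 / 0.042² ≈ 178.36 → 179.
Additional respondents: 179 − 80 = 99.

99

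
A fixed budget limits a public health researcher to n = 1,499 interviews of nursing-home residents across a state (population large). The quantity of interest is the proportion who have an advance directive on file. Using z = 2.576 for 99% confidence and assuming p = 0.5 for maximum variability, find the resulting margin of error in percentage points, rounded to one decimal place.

3.3

SE(p̂) = √[p(1−p)/n] = √[0.2500/1499] = 0.01291.
E = z × SE = 2.576 × 0.01291 = 0.03327, or 3.3 percentage points.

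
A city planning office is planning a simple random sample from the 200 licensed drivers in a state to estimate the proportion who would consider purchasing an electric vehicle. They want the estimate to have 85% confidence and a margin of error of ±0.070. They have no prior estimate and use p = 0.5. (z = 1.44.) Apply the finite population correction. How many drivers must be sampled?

70

Unadjusted: n₀ = 1.44² × 0.50 × 0.50 / 0.070² ≈ 105.80, so n₀ = 106.
Finite population correction with N = 200: n = n₀ / (1 + (n₀−1)/N) = 106 / (1 + 105/200) = 106 / 1.5250 ≈ 69.51.
Rounding up, n = 70.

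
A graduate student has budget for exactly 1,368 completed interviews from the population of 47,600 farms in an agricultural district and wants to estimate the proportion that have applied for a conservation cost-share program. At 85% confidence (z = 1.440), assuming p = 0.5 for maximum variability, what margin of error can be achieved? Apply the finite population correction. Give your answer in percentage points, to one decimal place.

Finite-population factor: (N−n)/(N−1) = (47600−1368)/(47600−1) = 0.9713.
SE(p̂) = √[p(1−p)/n · (N−n)/(N−1)] = √[0.2500/1368 × 0.9713] = 0.01332.
E = z × SE = 1.440 × 0.01332 = 0.01919 ≈ 1.9 percentage points.

1.9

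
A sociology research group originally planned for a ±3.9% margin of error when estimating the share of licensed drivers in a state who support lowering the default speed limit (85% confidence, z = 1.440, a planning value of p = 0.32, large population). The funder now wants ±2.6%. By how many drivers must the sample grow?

At ±3.9%: n = 1.440² × 0.2176 / 0.039² ≈ 296.66 → 297.
At ±2.6%: n = 1.440² × 0.2176 / 0.026² ≈ 667.48 → 668.
Additional respondents: 668 − 297 = 371.

371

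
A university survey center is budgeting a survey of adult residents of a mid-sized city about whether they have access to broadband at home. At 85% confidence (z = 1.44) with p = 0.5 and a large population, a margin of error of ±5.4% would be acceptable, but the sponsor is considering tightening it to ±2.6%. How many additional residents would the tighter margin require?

At ±5.4%: n = 1.44² × 0.2500 / 0.054² ≈ 177.78 → 178.
At ±2.6%: n = 1.44² × 0.2500 / 0.026² ≈ 766.86 → 767.
Additional respondents: 767 − 178 = 589.

589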